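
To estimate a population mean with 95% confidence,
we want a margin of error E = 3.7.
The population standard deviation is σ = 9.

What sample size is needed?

Answer: n = 23

Derivation:
z_0.025 = 1.960
n = (z×σ/E)² = (1.960×9/3.7)²
n = 22.7297
Round up: n = 23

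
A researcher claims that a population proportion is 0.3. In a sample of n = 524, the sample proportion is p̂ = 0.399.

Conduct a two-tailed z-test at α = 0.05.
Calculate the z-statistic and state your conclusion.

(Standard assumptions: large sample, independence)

H₀: p = 0.3, H₁: p ≠ 0.3
Standard error: SE = √(p₀(1-p₀)/n) = √(0.3×0.7/524) = 0.020019
z-statistic: z = (p̂ - p₀)/SE = (0.399 - 0.3)/0.020019 = 4.9453
Critical value: z_0.025 = ±1.960
p-value < 0.0001
Decision: reject H₀ at α = 0.05

Answer: z = 4.9453, reject H₀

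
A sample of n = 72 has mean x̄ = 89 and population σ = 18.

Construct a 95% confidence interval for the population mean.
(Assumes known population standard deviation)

Confidence level: 95%, α = 0.05
z_0.025 = 1.960
SE = σ/√n = 18/√72 = 2.1213
Margin of error = 1.960 × 2.1213 = 4.1577
CI: x̄ ± margin = 89 ± 4.1577
CI: (84.8423, 93.1577)

Answer: (84.8423, 93.1577)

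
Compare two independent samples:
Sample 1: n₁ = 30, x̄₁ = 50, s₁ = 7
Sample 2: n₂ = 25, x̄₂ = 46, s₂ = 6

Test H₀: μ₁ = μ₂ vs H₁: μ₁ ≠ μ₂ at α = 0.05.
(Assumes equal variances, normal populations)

Pooled variance: s²_p = [29×7² + 24×6²]/(53) = 43.1132
s_p = 6.5661
SE = s_p×√(1/n₁ + 1/n₂) = 6.5661×√(1/30 + 1/25) = 1.7781
t = (x̄₁ - x̄₂)/SE = (50 - 46)/1.7781 = 2.2496
df = 53, t-critical = ±2.006
Decision: reject H₀

Answer: t = 2.2496, reject H₀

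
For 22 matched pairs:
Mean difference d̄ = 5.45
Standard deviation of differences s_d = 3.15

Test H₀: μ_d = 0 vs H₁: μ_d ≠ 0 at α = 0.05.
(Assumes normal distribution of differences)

df = n - 1 = 21
SE = s_d/√n = 3.15/√22 = 0.6716
t = d̄/SE = 5.45/0.6716 = 8.1149
Critical value: t_{0.025,21} = ±2.080
p-value < 0.0001
Decision: reject H₀

Answer: t = 8.1149, reject H₀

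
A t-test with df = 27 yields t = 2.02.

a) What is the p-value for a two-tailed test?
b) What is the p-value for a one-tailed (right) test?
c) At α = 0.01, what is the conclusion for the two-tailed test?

Using t-distribution with df = 27:
a) Two-tailed: p = 2×P(T > 2.02) = 0.0534
b) One-tailed: p = P(T > 2.02) = 0.0267
c) 0.0534 ≥ 0.01, fail to reject H₀

Answer: a) 0.0534, b) 0.0267, c) fail to reject H₀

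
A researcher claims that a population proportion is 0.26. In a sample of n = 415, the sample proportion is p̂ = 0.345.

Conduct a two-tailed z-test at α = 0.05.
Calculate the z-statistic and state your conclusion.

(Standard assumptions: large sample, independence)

H₀: p = 0.26, H₁: p ≠ 0.26
Standard error: SE = √(p₀(1-p₀)/n) = √(0.26×0.74/415) = 0.021532
z-statistic: z = (p̂ - p₀)/SE = (0.345 - 0.26)/0.021532 = 3.9476
Critical value: z_0.025 = ±1.960
p-value = 0.0001
Decision: reject H₀ at α = 0.05

Answer: z = 3.9476, reject H₀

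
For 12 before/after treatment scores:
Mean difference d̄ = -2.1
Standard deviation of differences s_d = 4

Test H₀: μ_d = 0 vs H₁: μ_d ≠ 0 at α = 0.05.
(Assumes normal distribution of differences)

Answer: t = -1.8187, fail to reject H₀

Derivation:
df = n - 1 = 11
SE = s_d/√n = 4/√12 = 1.1547
t = d̄/SE = -2.1/1.1547 = -1.8187
Critical value: t_{0.025,11} = ±2.201
p-value ≈ 0.0963
Decision: fail to reject H₀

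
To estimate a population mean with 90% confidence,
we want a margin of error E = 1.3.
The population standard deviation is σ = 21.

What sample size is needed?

Answer: n = 707

Derivation:
z_0.05 = 1.645
n = (z×σ/E)² = (1.645×21/1.3)²
n = 706.1284
Round up: n = 707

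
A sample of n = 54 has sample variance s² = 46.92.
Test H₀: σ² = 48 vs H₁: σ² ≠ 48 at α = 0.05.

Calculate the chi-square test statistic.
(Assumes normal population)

Answer: χ² = 51.8075, fail to reject H₀

Derivation:
df = n - 1 = 53
χ² = (n-1)s²/σ₀² = 53×46.92/48 = 51.8075
Critical values: χ²_{0.975,53} = 34.776, χ²_{0.025,53} = 75.002
Rejection region: χ² < 34.776 or χ² > 75.002
Decision: fail to reject H₀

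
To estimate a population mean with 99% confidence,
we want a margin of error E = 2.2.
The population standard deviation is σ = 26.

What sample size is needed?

Answer: n = 927

Derivation:
z_0.005 = 2.576
n = (z×σ/E)² = (2.576×26/2.2)²
n = 926.8150
Round up: n = 927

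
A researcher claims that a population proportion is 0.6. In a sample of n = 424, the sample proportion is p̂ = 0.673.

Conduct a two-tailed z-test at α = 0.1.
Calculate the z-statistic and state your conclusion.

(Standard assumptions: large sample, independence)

H₀: p = 0.6, H₁: p ≠ 0.6
Standard error: SE = √(p₀(1-p₀)/n) = √(0.6×0.4/424) = 0.023792
z-statistic: z = (p̂ - p₀)/SE = (0.673 - 0.6)/0.023792 = 3.0683
Critical value: z_0.05 = ±1.645
p-value = 0.0022
Decision: reject H₀ at α = 0.1

Answer: z = 3.0683, reject H₀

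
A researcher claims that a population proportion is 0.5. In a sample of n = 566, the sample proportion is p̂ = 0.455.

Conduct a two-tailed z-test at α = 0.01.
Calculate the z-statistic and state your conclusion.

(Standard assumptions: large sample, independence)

H₀: p = 0.5, H₁: p ≠ 0.5
Standard error: SE = √(p₀(1-p₀)/n) = √(0.5×0.5/566) = 0.021017
z-statistic: z = (p̂ - p₀)/SE = (0.455 - 0.5)/0.021017 = -2.1411
Critical value: z_0.005 = ±2.576
p-value = 0.0323
Decision: fail to reject H₀ at α = 0.01

Answer: z = -2.1411, fail to reject H₀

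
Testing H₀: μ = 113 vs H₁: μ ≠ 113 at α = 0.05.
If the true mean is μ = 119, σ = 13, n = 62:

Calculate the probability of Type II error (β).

Answer: β ≈ 0.0471

Derivation:
SE = σ/√n = 13/√62 = 1.6510
Critical values: μ₀ ± z_0.025×SE = 113 ± 1.960×1.6510
Acceptance region: (109.7640, 116.2360)
Under H₁ (μ = 119): z_high = (116.2360 - 119)/1.6510 = -1.6741, z_low = (109.7640 - 119)/1.6510 = -5.5942
β = P(not reject | H₁) = Φ(-1.6741) - Φ(-5.5942) ≈ 0.0471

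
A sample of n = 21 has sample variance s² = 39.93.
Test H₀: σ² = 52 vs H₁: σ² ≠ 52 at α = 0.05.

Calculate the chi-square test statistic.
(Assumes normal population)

df = n - 1 = 20
χ² = (n-1)s²/σ₀² = 20×39.93/52 = 15.3577
Critical values: χ²_{0.975,20} = 9.591, χ²_{0.025,20} = 34.170
Rejection region: χ² < 9.591 or χ² > 34.170
Decision: fail to reject H₀

Answer: χ² = 15.3577, fail to reject H₀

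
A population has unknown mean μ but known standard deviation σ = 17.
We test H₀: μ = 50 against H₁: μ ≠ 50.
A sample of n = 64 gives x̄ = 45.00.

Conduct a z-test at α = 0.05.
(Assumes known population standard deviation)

Standard error: SE = σ/√n = 17/√64 = 2.1250
z-statistic: z = (x̄ - μ₀)/SE = (45.00 - 50)/2.1250 = -2.3529
Critical value: ±1.960
p-value = 0.0186
Decision: reject H₀

Answer: z = -2.3529, reject H₀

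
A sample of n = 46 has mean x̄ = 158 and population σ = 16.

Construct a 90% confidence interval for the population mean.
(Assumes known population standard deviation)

Answer: (154.1193, 161.8807)

Derivation:
Confidence level: 90%, α = 0.1
z_0.05 = 1.645
SE = σ/√n = 16/√46 = 2.3591
Margin of error = 1.645 × 2.3591 = 3.8807
CI: x̄ ± margin = 158 ± 3.8807
CI: (154.1193, 161.8807)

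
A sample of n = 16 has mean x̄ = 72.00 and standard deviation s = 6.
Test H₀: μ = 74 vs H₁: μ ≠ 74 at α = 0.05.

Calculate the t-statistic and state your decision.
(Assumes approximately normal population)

Answer: t = -1.3333, fail to reject H₀

Derivation:
df = n - 1 = 15
SE = s/√n = 6/√16 = 1.5000
t = (x̄ - μ₀)/SE = (72.00 - 74)/1.5000 = -1.3333
Critical value: t_{0.025,15} = ±2.131
p-value ≈ 0.2023
Decision: fail to reject H₀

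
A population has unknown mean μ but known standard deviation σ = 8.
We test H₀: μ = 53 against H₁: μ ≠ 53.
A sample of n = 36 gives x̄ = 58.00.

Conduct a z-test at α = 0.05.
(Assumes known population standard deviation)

Standard error: SE = σ/√n = 8/√36 = 1.3333
z-statistic: z = (x̄ - μ₀)/SE = (58.00 - 53)/1.3333 = 3.7501
Critical value: ±1.960
p-value = 0.0002
Decision: reject H₀

Answer: z = 3.7501, reject H₀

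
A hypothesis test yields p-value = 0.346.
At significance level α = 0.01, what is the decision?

Compare p-value to α:
0.346 ≥ 0.01
Decision: fail to reject H₀

Answer: fail to reject H₀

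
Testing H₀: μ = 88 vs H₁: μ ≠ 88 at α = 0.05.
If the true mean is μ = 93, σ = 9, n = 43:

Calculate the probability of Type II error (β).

Answer: β ≈ 0.0462

Derivation:
SE = σ/√n = 9/√43 = 1.3725
Critical values: μ₀ ± z_0.025×SE = 88 ± 1.960×1.3725
Acceptance region: (85.3099, 90.6901)
Under H₁ (μ = 93): z_high = (90.6901 - 93)/1.3725 = -1.6830, z_low = (85.3099 - 93)/1.3725 = -5.6030
β = P(not reject | H₁) = Φ(-1.6830) - Φ(-5.6030) ≈ 0.0462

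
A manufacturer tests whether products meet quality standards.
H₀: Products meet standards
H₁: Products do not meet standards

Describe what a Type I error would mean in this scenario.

Answer: Rejecting good products that actually meet standards

Derivation:
Type I error (α): Rejecting H₀ when H₀ is true
Type II error (β): Failing to reject H₀ when H₁ is true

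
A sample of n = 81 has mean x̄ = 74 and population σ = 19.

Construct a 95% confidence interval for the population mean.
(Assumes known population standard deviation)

Confidence level: 95%, α = 0.05
z_0.025 = 1.960
SE = σ/√n = 19/√81 = 2.1111
Margin of error = 1.960 × 2.1111 = 4.1378
CI: x̄ ± margin = 74 ± 4.1378
CI: (69.8622, 78.1378)

Answer: (69.8622, 78.1378)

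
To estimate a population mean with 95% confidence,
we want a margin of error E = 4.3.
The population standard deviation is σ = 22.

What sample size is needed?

z_0.025 = 1.960
n = (z×σ/E)² = (1.960×22/4.3)²
n = 100.5589
Round up: n = 101

Answer: n = 101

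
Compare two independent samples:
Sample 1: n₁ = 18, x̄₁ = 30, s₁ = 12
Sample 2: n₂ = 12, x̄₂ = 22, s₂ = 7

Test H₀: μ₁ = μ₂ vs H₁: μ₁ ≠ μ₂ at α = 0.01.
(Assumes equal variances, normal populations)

Pooled variance: s²_p = [17×12² + 11×7²]/(28) = 106.6786
s_p = 10.3285
SE = s_p×√(1/n₁ + 1/n₂) = 10.3285×√(1/18 + 1/12) = 3.8492
t = (x̄₁ - x̄₂)/SE = (30 - 22)/3.8492 = 2.0784
df = 28, t-critical = ±2.763
Decision: fail to reject H₀

Answer: t = 2.0784, fail to reject H₀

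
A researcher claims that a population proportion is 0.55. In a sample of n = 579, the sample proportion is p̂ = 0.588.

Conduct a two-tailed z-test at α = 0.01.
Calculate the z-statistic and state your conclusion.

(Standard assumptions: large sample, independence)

H₀: p = 0.55, H₁: p ≠ 0.55
Standard error: SE = √(p₀(1-p₀)/n) = √(0.55×0.45/579) = 0.020675
z-statistic: z = (p̂ - p₀)/SE = (0.588 - 0.55)/0.020675 = 1.8380
Critical value: z_0.005 = ±2.576
p-value = 0.0661
Decision: fail to reject H₀ at α = 0.01

Answer: z = 1.8380, fail to reject H₀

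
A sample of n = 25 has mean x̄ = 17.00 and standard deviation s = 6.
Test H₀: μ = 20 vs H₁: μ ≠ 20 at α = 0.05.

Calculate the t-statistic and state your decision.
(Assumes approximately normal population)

df = n - 1 = 24
SE = s/√n = 6/√25 = 1.2000
t = (x̄ - μ₀)/SE = (17.00 - 20)/1.2000 = -2.5000
Critical value: t_{0.025,24} = ±2.064
p-value ≈ 0.0197
Decision: reject H₀

Answer: t = -2.5000, reject H₀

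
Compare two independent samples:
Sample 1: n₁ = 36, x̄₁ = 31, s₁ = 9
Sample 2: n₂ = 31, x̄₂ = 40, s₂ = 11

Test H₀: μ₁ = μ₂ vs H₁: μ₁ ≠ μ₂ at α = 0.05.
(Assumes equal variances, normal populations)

Pooled variance: s²_p = [35×9² + 30×11²]/(65) = 99.4615
s_p = 9.9730
SE = s_p×√(1/n₁ + 1/n₂) = 9.9730×√(1/36 + 1/31) = 2.4436
t = (x̄₁ - x̄₂)/SE = (31 - 40)/2.4436 = -3.6831
df = 65, t-critical = ±1.997
Decision: reject H₀

Answer: t = -3.6831, reject H₀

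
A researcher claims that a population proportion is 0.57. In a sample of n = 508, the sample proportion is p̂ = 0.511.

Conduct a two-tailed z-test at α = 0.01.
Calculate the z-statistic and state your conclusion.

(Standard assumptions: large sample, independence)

H₀: p = 0.57, H₁: p ≠ 0.57
Standard error: SE = √(p₀(1-p₀)/n) = √(0.57×0.43/508) = 0.021965
z-statistic: z = (p̂ - p₀)/SE = (0.511 - 0.57)/0.021965 = -2.6861
Critical value: z_0.005 = ±2.576
p-value = 0.0072
Decision: reject H₀ at α = 0.01

Answer: z = -2.6861, reject H₀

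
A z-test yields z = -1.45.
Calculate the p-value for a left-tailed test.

Answer: p-value ≈ 0.0735

Derivation:
For z = -1.45:
p = P(Z < -1.45) = Φ(-1.45) = 0.0735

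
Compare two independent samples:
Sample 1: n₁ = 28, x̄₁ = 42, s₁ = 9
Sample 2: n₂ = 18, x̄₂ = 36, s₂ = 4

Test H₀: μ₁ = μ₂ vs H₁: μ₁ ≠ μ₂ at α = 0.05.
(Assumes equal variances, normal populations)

Pooled variance: s²_p = [27×9² + 17×4²]/(44) = 55.8864
s_p = 7.4757
SE = s_p×√(1/n₁ + 1/n₂) = 7.4757×√(1/28 + 1/18) = 2.2585
t = (x̄₁ - x̄₂)/SE = (42 - 36)/2.2585 = 2.6566
df = 44, t-critical = ±2.015
Decision: reject H₀

Answer: t = 2.6566, reject H₀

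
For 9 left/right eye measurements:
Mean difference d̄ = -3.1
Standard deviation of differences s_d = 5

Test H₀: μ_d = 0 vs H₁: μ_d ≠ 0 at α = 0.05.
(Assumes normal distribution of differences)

df = n - 1 = 8
SE = s_d/√n = 5/√9 = 1.6667
t = d̄/SE = -3.1/1.6667 = -1.8600
Critical value: t_{0.025,8} = ±2.306
p-value ≈ 0.0999
Decision: fail to reject H₀

Answer: t = -1.8600, fail to reject H₀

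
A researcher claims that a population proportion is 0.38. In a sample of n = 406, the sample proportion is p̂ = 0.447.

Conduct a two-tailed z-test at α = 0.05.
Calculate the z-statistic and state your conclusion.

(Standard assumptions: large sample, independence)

H₀: p = 0.38, H₁: p ≠ 0.38
Standard error: SE = √(p₀(1-p₀)/n) = √(0.38×0.62/406) = 0.024089
z-statistic: z = (p̂ - p₀)/SE = (0.447 - 0.38)/0.024089 = 2.7814
Critical value: z_0.025 = ±1.960
p-value = 0.0054
Decision: reject H₀ at α = 0.05

Answer: z = 2.7814, reject H₀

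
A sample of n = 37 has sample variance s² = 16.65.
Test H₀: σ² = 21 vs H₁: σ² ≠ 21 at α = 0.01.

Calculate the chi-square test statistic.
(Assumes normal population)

Answer: χ² = 28.5429, fail to reject H₀

Derivation:
df = n - 1 = 36
χ² = (n-1)s²/σ₀² = 36×16.65/21 = 28.5429
Critical values: χ²_{0.995,36} = 17.887, χ²_{0.005,36} = 61.581
Rejection region: χ² < 17.887 or χ² > 61.581
Decision: fail to reject H₀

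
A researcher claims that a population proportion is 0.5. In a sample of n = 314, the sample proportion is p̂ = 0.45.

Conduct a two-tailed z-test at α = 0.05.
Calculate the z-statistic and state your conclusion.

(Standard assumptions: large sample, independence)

Answer: z = -1.7720, fail to reject H₀

Derivation:
H₀: p = 0.5, H₁: p ≠ 0.5
Standard error: SE = √(p₀(1-p₀)/n) = √(0.5×0.5/314) = 0.028217
z-statistic: z = (p̂ - p₀)/SE = (0.45 - 0.5)/0.028217 = -1.7720
Critical value: z_0.025 = ±1.960
p-value = 0.0764
Decision: fail to reject H₀ at α = 0.05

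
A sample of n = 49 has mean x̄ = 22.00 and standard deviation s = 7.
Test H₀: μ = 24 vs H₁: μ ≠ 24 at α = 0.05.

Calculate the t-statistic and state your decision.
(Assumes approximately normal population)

df = n - 1 = 48
SE = s/√n = 7/√49 = 1.0000
t = (x̄ - μ₀)/SE = (22.00 - 24)/1.0000 = -2.0000
Critical value: t_{0.025,48} = ±2.011
p-value ≈ 0.0512
Decision: fail to reject H₀

Answer: t = -2.0000, fail to reject H₀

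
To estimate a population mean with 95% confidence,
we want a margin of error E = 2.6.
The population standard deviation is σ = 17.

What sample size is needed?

Answer: n = 165

Derivation:
z_0.025 = 1.960
n = (z×σ/E)² = (1.960×17/2.6)²
n = 164.2341
Round up: n = 165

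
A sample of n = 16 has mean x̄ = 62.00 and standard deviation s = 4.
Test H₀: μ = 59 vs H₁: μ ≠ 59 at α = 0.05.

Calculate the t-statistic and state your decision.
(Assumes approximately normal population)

Answer: t = 3.0000, reject H₀

Derivation:
df = n - 1 = 15
SE = s/√n = 4/√16 = 1.0000
t = (x̄ - μ₀)/SE = (62.00 - 59)/1.0000 = 3.0000
Critical value: t_{0.025,15} = ±2.131
p-value ≈ 0.0090
Decision: reject H₀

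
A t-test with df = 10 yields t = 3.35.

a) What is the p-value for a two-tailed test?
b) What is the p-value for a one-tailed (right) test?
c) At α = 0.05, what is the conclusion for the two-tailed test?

Using t-distribution with df = 10:
a) Two-tailed: p = 2×P(T > 3.35) = 0.0074
b) One-tailed: p = P(T > 3.35) = 0.0037
c) 0.0074 < 0.05, reject H₀

Answer: a) 0.0074, b) 0.0037, c) reject H₀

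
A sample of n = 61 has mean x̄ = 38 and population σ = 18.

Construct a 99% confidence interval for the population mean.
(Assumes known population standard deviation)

Confidence level: 99%, α = 0.01
z_0.005 = 2.576
SE = σ/√n = 18/√61 = 2.3047
Margin of error = 2.576 × 2.3047 = 5.9369
CI: x̄ ± margin = 38 ± 5.9369
CI: (32.0631, 43.9369)

Answer: (32.0631, 43.9369)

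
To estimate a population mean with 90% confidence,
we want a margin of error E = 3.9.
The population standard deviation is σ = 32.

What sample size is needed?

z_0.05 = 1.645
n = (z×σ/E)² = (1.645×32/3.9)²
n = 182.1808
Round up: n = 183

Answer: n = 183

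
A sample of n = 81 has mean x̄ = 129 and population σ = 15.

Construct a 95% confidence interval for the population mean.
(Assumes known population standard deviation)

Confidence level: 95%, α = 0.05
z_0.025 = 1.960
SE = σ/√n = 15/√81 = 1.6667
Margin of error = 1.960 × 1.6667 = 3.2667
CI: x̄ ± margin = 129 ± 3.2667
CI: (125.7333, 132.2667)

Answer: (125.7333, 132.2667)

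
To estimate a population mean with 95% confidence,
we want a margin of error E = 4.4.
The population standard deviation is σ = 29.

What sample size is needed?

z_0.025 = 1.960
n = (z×σ/E)² = (1.960×29/4.4)²
n = 166.8794
Round up: n = 167

Answer: n = 167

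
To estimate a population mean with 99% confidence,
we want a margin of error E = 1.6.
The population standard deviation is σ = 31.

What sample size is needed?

Answer: n = 2492

Derivation:
z_0.005 = 2.576
n = (z×σ/E)² = (2.576×31/1.6)²
n = 2491.0081
Round up: n = 2492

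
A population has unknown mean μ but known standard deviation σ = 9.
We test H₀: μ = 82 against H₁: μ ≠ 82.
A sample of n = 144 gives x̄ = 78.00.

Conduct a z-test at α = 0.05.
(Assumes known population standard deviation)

Answer: z = -5.3333, reject H₀

Derivation:
Standard error: SE = σ/√n = 9/√144 = 0.7500
z-statistic: z = (x̄ - μ₀)/SE = (78.00 - 82)/0.7500 = -5.3333
Critical value: ±1.960
p-value < 0.0001
Decision: reject H₀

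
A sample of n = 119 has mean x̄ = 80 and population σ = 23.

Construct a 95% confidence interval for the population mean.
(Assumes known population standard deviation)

Confidence level: 95%, α = 0.05
z_0.025 = 1.960
SE = σ/√n = 23/√119 = 2.1084
Margin of error = 1.960 × 2.1084 = 4.1325
CI: x̄ ± margin = 80 ± 4.1325
CI: (75.8675, 84.1325)

Answer: (75.8675, 84.1325)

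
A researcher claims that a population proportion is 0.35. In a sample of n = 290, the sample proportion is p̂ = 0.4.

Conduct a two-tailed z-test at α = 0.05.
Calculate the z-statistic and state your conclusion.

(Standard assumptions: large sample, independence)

Answer: z = 1.7851, fail to reject H₀

Derivation:
H₀: p = 0.35, H₁: p ≠ 0.35
Standard error: SE = √(p₀(1-p₀)/n) = √(0.35×0.65/290) = 0.028009
z-statistic: z = (p̂ - p₀)/SE = (0.4 - 0.35)/0.028009 = 1.7851
Critical value: z_0.025 = ±1.960
p-value = 0.0742
Decision: fail to reject H₀ at α = 0.05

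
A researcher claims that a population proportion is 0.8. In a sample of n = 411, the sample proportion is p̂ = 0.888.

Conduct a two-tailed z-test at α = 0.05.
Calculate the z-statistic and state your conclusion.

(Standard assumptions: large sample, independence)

Answer: z = 4.4600, reject H₀

Derivation:
H₀: p = 0.8, H₁: p ≠ 0.8
Standard error: SE = √(p₀(1-p₀)/n) = √(0.8×0.2/411) = 0.019731
z-statistic: z = (p̂ - p₀)/SE = (0.888 - 0.8)/0.019731 = 4.4600
Critical value: z_0.025 = ±1.960
p-value < 0.0001
Decision: reject H₀ at α = 0.05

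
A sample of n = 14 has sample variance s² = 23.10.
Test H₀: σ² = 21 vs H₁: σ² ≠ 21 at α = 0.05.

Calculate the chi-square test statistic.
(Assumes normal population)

df = n - 1 = 13
χ² = (n-1)s²/σ₀² = 13×23.10/21 = 14.3000
Critical values: χ²_{0.975,13} = 5.009, χ²_{0.025,13} = 24.736
Rejection region: χ² < 5.009 or χ² > 24.736
Decision: fail to reject H₀

Answer: χ² = 14.3000, fail to reject H₀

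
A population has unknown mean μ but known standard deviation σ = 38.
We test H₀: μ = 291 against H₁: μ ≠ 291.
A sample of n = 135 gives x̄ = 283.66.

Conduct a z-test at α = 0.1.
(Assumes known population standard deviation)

Standard error: SE = σ/√n = 38/√135 = 3.2705
z-statistic: z = (x̄ - μ₀)/SE = (283.66 - 291)/3.2705 = -2.2443
Critical value: ±1.645
p-value = 0.0248
Decision: reject H₀

Answer: z = -2.2443, reject H₀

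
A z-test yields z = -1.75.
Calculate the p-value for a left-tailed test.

For z = -1.75:
p = P(Z < -1.75) = Φ(-1.75) = 0.0401

Answer: p-value ≈ 0.0401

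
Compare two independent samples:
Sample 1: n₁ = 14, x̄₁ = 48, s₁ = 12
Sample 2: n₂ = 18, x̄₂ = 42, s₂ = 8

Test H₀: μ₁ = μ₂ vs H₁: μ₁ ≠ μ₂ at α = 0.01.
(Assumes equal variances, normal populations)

Pooled variance: s²_p = [13×12² + 17×8²]/(30) = 98.6667
s_p = 9.9331
SE = s_p×√(1/n₁ + 1/n₂) = 9.9331×√(1/14 + 1/18) = 3.5396
t = (x̄₁ - x̄₂)/SE = (48 - 42)/3.5396 = 1.6951
df = 30, t-critical = ±2.750
Decision: fail to reject H₀

Answer: t = 1.6951, fail to reject H₀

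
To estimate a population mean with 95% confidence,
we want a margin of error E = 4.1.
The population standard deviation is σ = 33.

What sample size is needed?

Answer: n = 249

Derivation:
z_0.025 = 1.960
n = (z×σ/E)² = (1.960×33/4.1)²
n = 248.8699
Round up: n = 249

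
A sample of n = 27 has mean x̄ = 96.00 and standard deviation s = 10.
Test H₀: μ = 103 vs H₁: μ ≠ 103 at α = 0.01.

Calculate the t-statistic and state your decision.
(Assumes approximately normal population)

df = n - 1 = 26
SE = s/√n = 10/√27 = 1.9245
t = (x̄ - μ₀)/SE = (96.00 - 103)/1.9245 = -3.6373
Critical value: t_{0.005,26} = ±2.779
p-value ≈ 0.0012
Decision: reject H₀

Answer: t = -3.6373, reject H₀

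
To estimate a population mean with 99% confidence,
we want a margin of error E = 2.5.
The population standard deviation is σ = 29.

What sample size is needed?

Answer: n = 893

Derivation:
z_0.005 = 2.576
n = (z×σ/E)² = (2.576×29/2.5)²
n = 892.9100
Round up: n = 893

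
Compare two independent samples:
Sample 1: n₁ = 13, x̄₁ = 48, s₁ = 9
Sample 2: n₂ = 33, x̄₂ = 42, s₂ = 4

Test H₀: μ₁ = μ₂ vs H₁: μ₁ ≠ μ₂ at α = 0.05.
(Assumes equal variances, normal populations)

Answer: t = 3.1551, reject H₀

Derivation:
Pooled variance: s²_p = [12×9² + 32×4²]/(44) = 33.7273
s_p = 5.8075
SE = s_p×√(1/n₁ + 1/n₂) = 5.8075×√(1/13 + 1/33) = 1.9017
t = (x̄₁ - x̄₂)/SE = (48 - 42)/1.9017 = 3.1551
df = 44, t-critical = ±2.015
Decision: reject H₀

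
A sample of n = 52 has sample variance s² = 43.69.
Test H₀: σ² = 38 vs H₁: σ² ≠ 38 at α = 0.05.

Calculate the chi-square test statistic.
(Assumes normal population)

df = n - 1 = 51
χ² = (n-1)s²/σ₀² = 51×43.69/38 = 58.6366
Critical values: χ²_{0.975,51} = 33.162, χ²_{0.025,51} = 72.616
Rejection region: χ² < 33.162 or χ² > 72.616
Decision: fail to reject H₀

Answer: χ² = 58.6366, fail to reject H₀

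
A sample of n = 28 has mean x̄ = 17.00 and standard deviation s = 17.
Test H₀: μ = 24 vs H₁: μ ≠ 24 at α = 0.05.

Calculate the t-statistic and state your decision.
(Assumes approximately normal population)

Answer: t = -2.1789, reject H₀

Derivation:
df = n - 1 = 27
SE = s/√n = 17/√28 = 3.2127
t = (x̄ - μ₀)/SE = (17.00 - 24)/3.2127 = -2.1789
Critical value: t_{0.025,27} = ±2.052
p-value ≈ 0.0382
Decision: reject H₀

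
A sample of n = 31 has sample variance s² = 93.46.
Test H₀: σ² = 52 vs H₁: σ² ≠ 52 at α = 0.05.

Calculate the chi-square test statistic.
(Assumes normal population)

Answer: χ² = 53.9192, reject H₀

Derivation:
df = n - 1 = 30
χ² = (n-1)s²/σ₀² = 30×93.46/52 = 53.9192
Critical values: χ²_{0.975,30} = 16.791, χ²_{0.025,30} = 46.979
Rejection region: χ² < 16.791 or χ² > 46.979
Decision: reject H₀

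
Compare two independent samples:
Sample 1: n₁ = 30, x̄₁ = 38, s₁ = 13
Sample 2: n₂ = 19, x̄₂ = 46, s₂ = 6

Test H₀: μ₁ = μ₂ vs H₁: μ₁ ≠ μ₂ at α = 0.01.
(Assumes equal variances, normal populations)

Answer: t = -2.5111, fail to reject H₀

Derivation:
Pooled variance: s²_p = [29×13² + 18×6²]/(47) = 118.0638
s_p = 10.8657
SE = s_p×√(1/n₁ + 1/n₂) = 10.8657×√(1/30 + 1/19) = 3.1858
t = (x̄₁ - x̄₂)/SE = (38 - 46)/3.1858 = -2.5111
df = 47, t-critical = ±2.685
Decision: fail to reject H₀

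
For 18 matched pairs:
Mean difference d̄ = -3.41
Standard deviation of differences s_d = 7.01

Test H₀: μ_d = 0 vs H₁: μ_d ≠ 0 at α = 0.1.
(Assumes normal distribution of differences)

Answer: t = -2.0638, reject H₀

Derivation:
df = n - 1 = 17
SE = s_d/√n = 7.01/√18 = 1.6523
t = d̄/SE = -3.41/1.6523 = -2.0638
Critical value: t_{0.05,17} = ±1.740
p-value ≈ 0.0546
Decision: reject H₀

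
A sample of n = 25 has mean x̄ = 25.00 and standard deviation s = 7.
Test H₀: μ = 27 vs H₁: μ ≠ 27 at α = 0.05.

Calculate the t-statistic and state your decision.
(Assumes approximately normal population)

df = n - 1 = 24
SE = s/√n = 7/√25 = 1.4000
t = (x̄ - μ₀)/SE = (25.00 - 27)/1.4000 = -1.4286
Critical value: t_{0.025,24} = ±2.064
p-value ≈ 0.1660
Decision: fail to reject H₀

Answer: t = -1.4286, fail to reject H₀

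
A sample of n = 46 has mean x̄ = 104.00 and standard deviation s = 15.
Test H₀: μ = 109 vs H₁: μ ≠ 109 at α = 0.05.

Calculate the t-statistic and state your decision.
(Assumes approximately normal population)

df = n - 1 = 45
SE = s/√n = 15/√46 = 2.2116
t = (x̄ - μ₀)/SE = (104.00 - 109)/2.2116 = -2.2608
Critical value: t_{0.025,45} = ±2.014
p-value ≈ 0.0287
Decision: reject H₀

Answer: t = -2.2608, reject H₀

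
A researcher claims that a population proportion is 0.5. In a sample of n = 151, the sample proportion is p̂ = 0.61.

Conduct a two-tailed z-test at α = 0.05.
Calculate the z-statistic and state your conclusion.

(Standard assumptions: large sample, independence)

H₀: p = 0.5, H₁: p ≠ 0.5
Standard error: SE = √(p₀(1-p₀)/n) = √(0.5×0.5/151) = 0.040689
z-statistic: z = (p̂ - p₀)/SE = (0.61 - 0.5)/0.040689 = 2.7034
Critical value: z_0.025 = ±1.960
p-value = 0.0069
Decision: reject H₀ at α = 0.05

Answer: z = 2.7034, reject H₀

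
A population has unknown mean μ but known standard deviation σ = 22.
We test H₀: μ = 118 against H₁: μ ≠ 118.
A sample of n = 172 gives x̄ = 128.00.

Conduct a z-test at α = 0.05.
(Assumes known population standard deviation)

Answer: z = 5.9613, reject H₀

Derivation:
Standard error: SE = σ/√n = 22/√172 = 1.6775
z-statistic: z = (x̄ - μ₀)/SE = (128.00 - 118)/1.6775 = 5.9613
Critical value: ±1.960
p-value < 0.0001
Decision: reject H₀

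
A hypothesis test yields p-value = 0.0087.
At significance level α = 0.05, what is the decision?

Compare p-value to α:
0.0087 < 0.05
Decision: reject H₀

Answer: reject H₀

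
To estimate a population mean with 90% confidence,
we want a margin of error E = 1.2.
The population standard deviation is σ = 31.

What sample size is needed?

z_0.05 = 1.645
n = (z×σ/E)² = (1.645×31/1.2)²
n = 1805.8959
Round up: n = 1806

Answer: n = 1806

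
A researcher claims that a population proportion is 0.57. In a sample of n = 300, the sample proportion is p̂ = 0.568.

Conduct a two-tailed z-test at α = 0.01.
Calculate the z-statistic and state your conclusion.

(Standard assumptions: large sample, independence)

Answer: z = -0.0700, fail to reject H₀

Derivation:
H₀: p = 0.57, H₁: p ≠ 0.57
Standard error: SE = √(p₀(1-p₀)/n) = √(0.57×0.43/300) = 0.028583
z-statistic: z = (p̂ - p₀)/SE = (0.568 - 0.57)/0.028583 = -0.0700
Critical value: z_0.005 = ±2.576
p-value = 0.9442
Decision: fail to reject H₀ at α = 0.01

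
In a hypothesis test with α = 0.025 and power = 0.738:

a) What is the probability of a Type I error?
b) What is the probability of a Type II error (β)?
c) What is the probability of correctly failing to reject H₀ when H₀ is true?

a) Type I error probability = α = 0.025
b) Power = P(reject H₀ | H₁ true) = 1 - β = 0.738, so Type II error probability = β = 1 - Power = 0.262
c) P(fail to reject H₀ | H₀ true) = 1 - α = 0.975

Answer: a) 0.025, b) 0.262, c) 0.975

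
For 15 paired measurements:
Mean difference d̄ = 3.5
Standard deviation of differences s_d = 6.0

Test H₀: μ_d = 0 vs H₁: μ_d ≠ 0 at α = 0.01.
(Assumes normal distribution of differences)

Answer: t = 2.2592, fail to reject H₀

Derivation:
df = n - 1 = 14
SE = s_d/√n = 6.0/√15 = 1.5492
t = d̄/SE = 3.5/1.5492 = 2.2592
Critical value: t_{0.005,14} = ±2.977
p-value ≈ 0.0403
Decision: fail to reject H₀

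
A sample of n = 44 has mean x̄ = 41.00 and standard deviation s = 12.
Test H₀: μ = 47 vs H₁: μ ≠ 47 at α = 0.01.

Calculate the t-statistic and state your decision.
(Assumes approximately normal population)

df = n - 1 = 43
SE = s/√n = 12/√44 = 1.8091
t = (x̄ - μ₀)/SE = (41.00 - 47)/1.8091 = -3.3166
Critical value: t_{0.005,43} = ±2.695
p-value ≈ 0.0019
Decision: reject H₀

Answer: t = -3.3166, reject H₀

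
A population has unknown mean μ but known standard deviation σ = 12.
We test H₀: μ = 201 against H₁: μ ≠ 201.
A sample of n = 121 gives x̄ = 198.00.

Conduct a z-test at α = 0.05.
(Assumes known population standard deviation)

Standard error: SE = σ/√n = 12/√121 = 1.0909
z-statistic: z = (x̄ - μ₀)/SE = (198.00 - 201)/1.0909 = -2.7500
Critical value: ±1.960
p-value = 0.0060
Decision: reject H₀

Answer: z = -2.7500, reject H₀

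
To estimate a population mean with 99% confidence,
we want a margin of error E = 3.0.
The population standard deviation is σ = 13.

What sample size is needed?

Answer: n = 125

Derivation:
z_0.005 = 2.576
n = (z×σ/E)² = (2.576×13/3.0)²
n = 124.6051
Round up: n = 125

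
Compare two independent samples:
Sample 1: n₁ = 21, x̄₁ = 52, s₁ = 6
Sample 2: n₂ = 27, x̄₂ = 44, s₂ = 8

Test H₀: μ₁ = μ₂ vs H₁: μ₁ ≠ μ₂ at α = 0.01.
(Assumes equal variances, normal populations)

Answer: t = 3.8193, reject H₀

Derivation:
Pooled variance: s²_p = [20×6² + 26×8²]/(46) = 51.8261
s_p = 7.1990
SE = s_p×√(1/n₁ + 1/n₂) = 7.1990×√(1/21 + 1/27) = 2.0946
t = (x̄₁ - x̄₂)/SE = (52 - 44)/2.0946 = 3.8193
df = 46, t-critical = ±2.687
Decision: reject H₀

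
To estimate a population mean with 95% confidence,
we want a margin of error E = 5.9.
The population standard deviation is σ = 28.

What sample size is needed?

Answer: n = 87

Derivation:
z_0.025 = 1.960
n = (z×σ/E)² = (1.960×28/5.9)²
n = 86.5215
Round up: n = 87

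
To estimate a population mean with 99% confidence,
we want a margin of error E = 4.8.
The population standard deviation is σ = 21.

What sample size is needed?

z_0.005 = 2.576
n = (z×σ/E)² = (2.576×21/4.8)²
n = 127.0129
Round up: n = 128

Answer: n = 128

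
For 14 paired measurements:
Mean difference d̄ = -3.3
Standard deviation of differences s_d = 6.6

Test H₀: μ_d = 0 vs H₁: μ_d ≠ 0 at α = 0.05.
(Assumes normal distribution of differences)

df = n - 1 = 13
SE = s_d/√n = 6.6/√14 = 1.7639
t = d̄/SE = -3.3/1.7639 = -1.8709
Critical value: t_{0.025,13} = ±2.160
p-value ≈ 0.0840
Decision: fail to reject H₀

Answer: t = -1.8709, fail to reject H₀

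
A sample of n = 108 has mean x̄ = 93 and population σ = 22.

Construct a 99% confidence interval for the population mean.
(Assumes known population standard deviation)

Confidence level: 99%, α = 0.01
z_0.005 = 2.576
SE = σ/√n = 22/√108 = 2.1170
Margin of error = 2.576 × 2.1170 = 5.4534
CI: x̄ ± margin = 93 ± 5.4534
CI: (87.5466, 98.4534)

Answer: (87.5466, 98.4534)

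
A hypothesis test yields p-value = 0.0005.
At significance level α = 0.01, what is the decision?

Answer: reject H₀

Derivation:
Compare p-value to α:
0.0005 < 0.01
Decision: reject H₀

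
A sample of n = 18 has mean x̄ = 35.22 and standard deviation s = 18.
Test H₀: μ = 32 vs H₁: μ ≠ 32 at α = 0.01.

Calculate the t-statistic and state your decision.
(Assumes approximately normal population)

df = n - 1 = 17
SE = s/√n = 18/√18 = 4.2426
t = (x̄ - μ₀)/SE = (35.22 - 32)/4.2426 = 0.7590
Critical value: t_{0.005,17} = ±2.898
p-value ≈ 0.4582
Decision: fail to reject H₀

Answer: t = 0.7590, fail to reject H₀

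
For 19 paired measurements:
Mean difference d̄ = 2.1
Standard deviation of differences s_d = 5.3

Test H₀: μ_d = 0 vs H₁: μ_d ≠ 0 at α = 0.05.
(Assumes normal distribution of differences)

Answer: t = 1.7271, fail to reject H₀

Derivation:
df = n - 1 = 18
SE = s_d/√n = 5.3/√19 = 1.2159
t = d̄/SE = 2.1/1.2159 = 1.7271
Critical value: t_{0.025,18} = ±2.101
p-value ≈ 0.1013
Decision: fail to reject H₀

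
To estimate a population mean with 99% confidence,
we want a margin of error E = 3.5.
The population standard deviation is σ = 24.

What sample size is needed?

z_0.005 = 2.576
n = (z×σ/E)² = (2.576×24/3.5)²
n = 312.0169
Round up: n = 313

Answer: n = 313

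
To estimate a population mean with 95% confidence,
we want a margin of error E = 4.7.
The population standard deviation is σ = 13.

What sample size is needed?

Answer: n = 30

Derivation:
z_0.025 = 1.960
n = (z×σ/E)² = (1.960×13/4.7)²
n = 29.3902
Round up: n = 30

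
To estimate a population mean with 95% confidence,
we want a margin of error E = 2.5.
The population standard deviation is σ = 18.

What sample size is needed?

Answer: n = 200

Derivation:
z_0.025 = 1.960
n = (z×σ/E)² = (1.960×18/2.5)²
n = 199.1485
Round up: n = 200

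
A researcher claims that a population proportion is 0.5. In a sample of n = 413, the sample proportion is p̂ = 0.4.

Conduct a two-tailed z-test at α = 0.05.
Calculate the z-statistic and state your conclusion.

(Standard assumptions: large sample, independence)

Answer: z = -4.0645, reject H₀

Derivation:
H₀: p = 0.5, H₁: p ≠ 0.5
Standard error: SE = √(p₀(1-p₀)/n) = √(0.5×0.5/413) = 0.024603
z-statistic: z = (p̂ - p₀)/SE = (0.4 - 0.5)/0.024603 = -4.0645
Critical value: z_0.025 = ±1.960
p-value < 0.0001
Decision: reject H₀ at α = 0.05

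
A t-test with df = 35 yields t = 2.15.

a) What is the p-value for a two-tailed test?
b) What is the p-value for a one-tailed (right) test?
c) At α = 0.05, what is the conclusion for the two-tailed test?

Using t-distribution with df = 35:
a) Two-tailed: p = 2×P(T > 2.15) = 0.0385
b) One-tailed: p = P(T > 2.15) = 0.0193
c) 0.0385 < 0.05, reject H₀

Answer: a) 0.0385, b) 0.0193, c) reject H₀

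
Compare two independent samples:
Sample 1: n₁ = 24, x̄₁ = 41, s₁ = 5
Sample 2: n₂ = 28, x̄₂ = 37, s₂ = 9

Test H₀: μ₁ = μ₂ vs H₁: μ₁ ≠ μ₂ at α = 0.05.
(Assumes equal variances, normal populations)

Pooled variance: s²_p = [23×5² + 27×9²]/(50) = 55.2400
s_p = 7.4324
SE = s_p×√(1/n₁ + 1/n₂) = 7.4324×√(1/24 + 1/28) = 2.0675
t = (x̄₁ - x̄₂)/SE = (41 - 37)/2.0675 = 1.9347
df = 50, t-critical = ±2.009
Decision: fail to reject H₀

Answer: t = 1.9347, fail to reject H₀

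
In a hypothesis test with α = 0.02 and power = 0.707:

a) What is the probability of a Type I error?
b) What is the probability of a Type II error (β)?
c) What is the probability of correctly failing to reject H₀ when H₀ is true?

a) Type I error probability = α = 0.02
b) Power = P(reject H₀ | H₁ true) = 1 - β = 0.707, so Type II error probability = β = 1 - Power = 0.293
c) P(fail to reject H₀ | H₀ true) = 1 - α = 0.98

Answer: a) 0.02, b) 0.293, c) 0.98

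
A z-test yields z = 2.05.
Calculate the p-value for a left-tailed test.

Answer: p-value ≈ 0.9798

Derivation:
For z = 2.05:
p = P(Z < 2.05) = Φ(2.05) = 0.9798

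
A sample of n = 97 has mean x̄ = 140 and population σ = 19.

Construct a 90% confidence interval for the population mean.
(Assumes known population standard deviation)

Answer: (136.8265, 143.1735)

Derivation:
Confidence level: 90%, α = 0.1
z_0.05 = 1.645
SE = σ/√n = 19/√97 = 1.9292
Margin of error = 1.645 × 1.9292 = 3.1735
CI: x̄ ± margin = 140 ± 3.1735
CI: (136.8265, 143.1735)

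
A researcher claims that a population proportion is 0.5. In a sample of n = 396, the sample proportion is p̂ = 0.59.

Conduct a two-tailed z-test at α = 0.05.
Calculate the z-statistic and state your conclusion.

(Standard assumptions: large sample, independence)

H₀: p = 0.5, H₁: p ≠ 0.5
Standard error: SE = √(p₀(1-p₀)/n) = √(0.5×0.5/396) = 0.025126
z-statistic: z = (p̂ - p₀)/SE = (0.59 - 0.5)/0.025126 = 3.5819
Critical value: z_0.025 = ±1.960
p-value = 0.0003
Decision: reject H₀ at α = 0.05

Answer: z = 3.5819, reject H₀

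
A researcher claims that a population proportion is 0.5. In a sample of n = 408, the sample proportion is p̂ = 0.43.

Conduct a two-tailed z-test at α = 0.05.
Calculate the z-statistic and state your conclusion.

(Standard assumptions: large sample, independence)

H₀: p = 0.5, H₁: p ≠ 0.5
Standard error: SE = √(p₀(1-p₀)/n) = √(0.5×0.5/408) = 0.024754
z-statistic: z = (p̂ - p₀)/SE = (0.43 - 0.5)/0.024754 = -2.8278
Critical value: z_0.025 = ±1.960
p-value = 0.0047
Decision: reject H₀ at α = 0.05

Answer: z = -2.8278, reject H₀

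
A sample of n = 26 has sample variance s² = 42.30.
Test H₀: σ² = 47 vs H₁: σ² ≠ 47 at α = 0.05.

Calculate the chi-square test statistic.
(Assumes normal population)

Answer: χ² = 22.5000, fail to reject H₀

Derivation:
df = n - 1 = 25
χ² = (n-1)s²/σ₀² = 25×42.30/47 = 22.5000
Critical values: χ²_{0.975,25} = 13.120, χ²_{0.025,25} = 40.646
Rejection region: χ² < 13.120 or χ² > 40.646
Decision: fail to reject H₀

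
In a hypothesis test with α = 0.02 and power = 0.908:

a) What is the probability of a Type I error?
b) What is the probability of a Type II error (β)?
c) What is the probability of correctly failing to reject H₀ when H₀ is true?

Answer: a) 0.02, b) 0.092, c) 0.98

Derivation:
a) Type I error probability = α = 0.02
b) Power = P(reject H₀ | H₁ true) = 1 - β = 0.908, so Type II error probability = β = 1 - Power = 0.092
c) P(fail to reject H₀ | H₀ true) = 1 - α = 0.98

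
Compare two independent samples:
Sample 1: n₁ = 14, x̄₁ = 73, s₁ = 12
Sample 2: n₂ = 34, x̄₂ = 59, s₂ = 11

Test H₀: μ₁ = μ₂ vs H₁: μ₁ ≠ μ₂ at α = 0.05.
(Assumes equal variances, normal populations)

Answer: t = 3.9044, reject H₀

Derivation:
Pooled variance: s²_p = [13×12² + 33×11²]/(46) = 127.5000
s_p = 11.2916
SE = s_p×√(1/n₁ + 1/n₂) = 11.2916×√(1/14 + 1/34) = 3.5857
t = (x̄₁ - x̄₂)/SE = (73 - 59)/3.5857 = 3.9044
df = 46, t-critical = ±2.013
Decision: reject H₀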